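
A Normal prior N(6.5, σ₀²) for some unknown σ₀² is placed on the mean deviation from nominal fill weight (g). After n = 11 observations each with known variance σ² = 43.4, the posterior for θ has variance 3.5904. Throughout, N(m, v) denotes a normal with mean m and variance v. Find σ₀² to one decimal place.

For the Normal–Normal model with known σ², precisions add: τ_n = τ₀ + n/σ².
So 1/σ₀² = 1/3.5904 − 11/43.4 = 0.278520 − 0.253456 = 0.025064.
Hence σ₀² = 1/0.025064 ≈ 39.9.

σ₀² = 39.9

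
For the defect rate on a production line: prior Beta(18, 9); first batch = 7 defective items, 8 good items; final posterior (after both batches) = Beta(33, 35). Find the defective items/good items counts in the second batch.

Sequential conjugate updates are equivalent to a single update on the pooled data, so total successes = posterior α − prior α and total failures = posterior β − prior β.
Total across both batches: 33−18=15 defective items, 35−9=26 good items.
Subtract the first batch: 15−7=8 defective items and 26−8=18 good items.

8 defective items and 18 good items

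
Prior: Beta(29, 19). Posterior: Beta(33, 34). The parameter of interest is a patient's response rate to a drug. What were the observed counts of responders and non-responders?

4 responders and 15 non-responders

A Beta(α, β) prior with s successes and f failures in binomial data gives a Beta(α+s, β+f) posterior.
So s = 33 − 29 = 4 and f = 34 − 19 = 15.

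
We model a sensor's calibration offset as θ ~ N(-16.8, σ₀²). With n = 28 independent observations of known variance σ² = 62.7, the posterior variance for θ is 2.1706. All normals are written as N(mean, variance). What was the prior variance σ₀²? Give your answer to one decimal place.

σ₀² = 70.8

For the Normal–Normal model with known σ², precisions add: τ_n = τ₀ + n/σ².
So 1/σ₀² = 1/2.1706 − 28/62.7 = 0.460702 − 0.446571 = 0.014131.
Hence σ₀² = 1/0.014131 ≈ 70.8.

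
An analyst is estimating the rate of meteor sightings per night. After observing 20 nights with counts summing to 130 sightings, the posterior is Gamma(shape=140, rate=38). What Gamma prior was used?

Gamma(shape=10, rate=18)

Gamma–Poisson conjugacy: posterior shape = α + Σxᵢ, posterior rate = β + n.
So α = 140 − 130 = 10 and β = 38 − 20 = 18.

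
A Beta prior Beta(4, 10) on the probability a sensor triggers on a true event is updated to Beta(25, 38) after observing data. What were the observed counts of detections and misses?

Beta is conjugate to the binomial likelihood: posterior = Beta(α+s, β+f).
Match parameters: s=25−4=21, f=38−10=28.

21 detections and 28 misses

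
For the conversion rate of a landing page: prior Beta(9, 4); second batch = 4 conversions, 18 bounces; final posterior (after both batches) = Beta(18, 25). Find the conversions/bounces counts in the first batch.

Sequential conjugate updates are equivalent to a single update on the pooled data, so total successes = posterior α − prior α and total failures = posterior β − prior β.
Total across both batches: 18−9=9 conversions, 25−4=21 bounces.
Subtract the second batch: 9−4=5 conversions and 21−18=3 bounces.

5 conversions and 3 bounces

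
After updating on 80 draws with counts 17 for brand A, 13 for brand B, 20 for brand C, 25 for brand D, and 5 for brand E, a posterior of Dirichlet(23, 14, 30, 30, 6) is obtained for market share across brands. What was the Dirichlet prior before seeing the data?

For a Dirichlet(α) prior with multinomial counts c, the posterior is Dirichlet(α + c) componentwise.
Subtract each count from the matching posterior parameter: 23−17=6, 14−13=1, 30−20=10, 30−25=5, 6−5=1.

Dirichlet(6, 1, 10, 5, 1)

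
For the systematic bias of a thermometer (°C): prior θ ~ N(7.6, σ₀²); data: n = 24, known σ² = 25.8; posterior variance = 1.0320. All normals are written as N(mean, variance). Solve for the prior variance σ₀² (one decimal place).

σ₀² = 25.8

For the Normal–Normal model with known σ², precisions add: τ_n = τ₀ + n/σ².
So 1/σ₀² = 1/1.0320 − 24/25.8 = 0.968992 − 0.930233 = 0.038759.
Hence σ₀² = 1/0.038759 ≈ 25.8.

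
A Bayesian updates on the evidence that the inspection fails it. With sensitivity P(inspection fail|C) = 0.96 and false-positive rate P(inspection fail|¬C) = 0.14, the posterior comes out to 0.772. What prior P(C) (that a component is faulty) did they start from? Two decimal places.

P(C) = 0.33

In odds form, posterior odds = prior odds × likelihood ratio, so prior odds = posterior odds ÷ LR.
Posterior odds = 0.772/(1−0.772) = 3.3860. LR = 0.96/0.14 = 6.8571.
Prior odds = 3.3860/6.8571 = 0.4938, so P(C) = 0.4938/(1+0.4938) ≈ 0.33.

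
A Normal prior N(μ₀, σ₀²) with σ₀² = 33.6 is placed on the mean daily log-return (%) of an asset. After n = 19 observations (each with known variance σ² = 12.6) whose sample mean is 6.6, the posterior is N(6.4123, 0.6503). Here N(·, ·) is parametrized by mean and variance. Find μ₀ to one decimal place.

μ₀ = -3.1

With known observation variance, the Normal–Normal posterior has precision τ_n = τ₀ + n/σ² and mean μ_n = (τ₀μ₀ + (n/σ²)x̄)/τ_n.
Here τ₀ = 1/33.6 = 0.029762 and τ_data = 19/12.6 = 1.507937, so τ_n = 1.537699.
Rearranging for μ₀: μ₀ = (μ_n·τ_n − τ_data·x̄)/τ₀ = (6.4123·1.537699 − 1.507937·6.6) / 0.029762 = -0.092197/0.029762 ≈ -3.1.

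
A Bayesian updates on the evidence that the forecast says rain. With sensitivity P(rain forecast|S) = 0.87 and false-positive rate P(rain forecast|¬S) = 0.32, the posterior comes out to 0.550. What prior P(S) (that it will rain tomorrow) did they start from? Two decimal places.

P(S) = 0.31

Bayes' rule in odds form gives O(S|E) = O(S)·[P(E|S)/P(E|¬S)], hence O(S) = O(S|E)/LR.
Posterior odds = 0.550/(1−0.550) = 1.2222. LR = 0.87/0.32 = 2.7188.
Prior odds = 1.2222/2.7188 = 0.4495, so P(S) = 0.4495/(1+0.4495) ≈ 0.31.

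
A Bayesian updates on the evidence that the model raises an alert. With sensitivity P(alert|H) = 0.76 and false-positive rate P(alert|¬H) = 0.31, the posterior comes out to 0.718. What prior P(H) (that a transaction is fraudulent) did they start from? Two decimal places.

In odds form, posterior odds = prior odds × likelihood ratio, so prior odds = posterior odds ÷ LR.
Posterior odds = 0.718/(1−0.718) = 2.5461. LR = 0.76/0.31 = 2.4516.
Prior odds = 2.5461/2.4516 = 1.0385, so P(H) = 1.0385/(1+1.0385) ≈ 0.51.

P(H) = 0.51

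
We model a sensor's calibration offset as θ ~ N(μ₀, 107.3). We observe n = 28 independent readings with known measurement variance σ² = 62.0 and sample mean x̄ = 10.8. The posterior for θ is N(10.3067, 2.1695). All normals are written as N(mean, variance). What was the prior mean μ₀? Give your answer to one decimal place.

μ₀ = -13.6

With known observation variance, the Normal–Normal posterior has precision τ_n = τ₀ + n/σ² and mean μ_n = (τ₀μ₀ + (n/σ²)x̄)/τ_n.
Here τ₀ = 1/107.3 = 0.009320 and τ_data = 28/62.0 = 0.451613, so τ_n = 0.460933.
Rearranging for μ₀: μ₀ = (μ_n·τ_n − τ_data·x̄)/τ₀ = (10.3067·0.460933 − 0.451613·10.8) / 0.009320 = -0.126722/0.009320 ≈ -13.6.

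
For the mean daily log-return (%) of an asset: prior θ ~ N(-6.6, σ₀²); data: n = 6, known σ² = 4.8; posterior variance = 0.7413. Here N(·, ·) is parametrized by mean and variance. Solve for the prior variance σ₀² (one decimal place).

σ₀² = 10.1

For the Normal–Normal model with known σ², precisions add: τ_n = τ₀ + n/σ².
So 1/σ₀² = 1/0.7413 − 6/4.8 = 1.348982 − 1.250000 = 0.098982.
Hence σ₀² = 1/0.098982 ≈ 10.1.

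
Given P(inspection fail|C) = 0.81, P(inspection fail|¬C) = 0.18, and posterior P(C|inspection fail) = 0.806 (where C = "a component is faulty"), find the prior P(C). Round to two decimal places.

In odds form, posterior odds = prior odds × likelihood ratio, so prior odds = posterior odds ÷ LR.
Posterior odds = 0.806/(1−0.806) = 4.1546. LR = 0.81/0.18 = 4.5000.
Prior odds = 4.1546/4.5000 = 0.9232, so P(C) = 0.9232/(1+0.9232) ≈ 0.48.

P(C) = 0.48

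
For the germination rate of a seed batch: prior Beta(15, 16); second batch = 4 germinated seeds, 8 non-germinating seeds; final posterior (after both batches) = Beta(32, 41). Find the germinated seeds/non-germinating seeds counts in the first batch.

Because Beta–binomial updating is additive in the counts, the combined data contributed (α_post−α_prior, β_post−β_prior) successes and failures.
Total across both batches: 32−15=17 germinated seeds, 41−16=25 non-germinating seeds.
Subtract the second batch: 17−4=13 germinated seeds and 25−8=17 non-germinating seeds.

13 germinated seeds and 17 non-germinating seeds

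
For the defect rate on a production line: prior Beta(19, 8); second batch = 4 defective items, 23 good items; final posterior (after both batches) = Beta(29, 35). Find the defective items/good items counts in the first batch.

6 defective items and 4 good items

Sequential conjugate updates are equivalent to a single update on the pooled data, so total successes = posterior α − prior α and total failures = posterior β − prior β.
Total across both batches: 29−19=10 defective items, 35−8=27 good items.
Subtract the second batch: 10−4=6 defective items and 27−23=4 good items.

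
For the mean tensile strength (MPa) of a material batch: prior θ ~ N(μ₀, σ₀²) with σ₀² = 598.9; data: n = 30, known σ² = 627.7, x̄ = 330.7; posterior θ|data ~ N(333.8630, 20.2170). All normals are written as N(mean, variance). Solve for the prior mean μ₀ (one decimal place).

With known observation variance, the Normal–Normal posterior has precision τ_n = τ₀ + n/σ² and mean μ_n = (τ₀μ₀ + (n/σ²)x̄)/τ_n.
Here τ₀ = 1/598.9 = 0.001670 and τ_data = 30/627.7 = 0.047794, so τ_n = 0.049464.
Rearranging for μ₀: μ₀ = (μ_n·τ_n − τ_data·x̄)/τ₀ = (333.8630·0.049464 − 0.047794·330.7) / 0.001670 = 0.708724/0.001670 ≈ 424.4.

μ₀ = 424.4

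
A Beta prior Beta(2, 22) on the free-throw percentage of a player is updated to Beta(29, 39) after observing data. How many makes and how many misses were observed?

Under Beta–binomial conjugacy the posterior parameters are (a+s, b+f).
So s = 29 − 2 = 27 and f = 39 − 22 = 17.

27 makes and 17 misses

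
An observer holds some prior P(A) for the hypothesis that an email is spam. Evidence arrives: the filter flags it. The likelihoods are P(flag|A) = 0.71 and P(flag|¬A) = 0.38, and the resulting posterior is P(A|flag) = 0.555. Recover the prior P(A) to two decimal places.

Bayes' rule in odds form gives O(A|E) = O(A)·[P(E|A)/P(E|¬A)], hence O(A) = O(A|E)/LR.
Posterior odds = 0.555/(1−0.555) = 1.2472. LR = 0.71/0.38 = 1.8684.
Prior odds = 1.2472/1.8684 = 0.6675, so P(A) = 0.6675/(1+0.6675) ≈ 0.40.

P(A) = 0.40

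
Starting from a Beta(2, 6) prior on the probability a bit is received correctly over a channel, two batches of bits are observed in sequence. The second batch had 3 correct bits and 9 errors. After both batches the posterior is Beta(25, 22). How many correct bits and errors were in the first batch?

Because Beta–binomial updating is additive in the counts, the combined data contributed (α_post−α_prior, β_post−β_prior) successes and failures.
Total across both batches: 25−2=23 correct bits, 22−6=16 errors.
Subtract the second batch: 23−3=20 correct bits and 16−9=7 errors.

20 correct bits and 7 errors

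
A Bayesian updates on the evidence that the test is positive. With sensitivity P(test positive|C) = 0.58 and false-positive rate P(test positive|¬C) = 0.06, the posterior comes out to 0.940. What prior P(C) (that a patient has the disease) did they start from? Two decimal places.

In odds form, posterior odds = prior odds × likelihood ratio, so prior odds = posterior odds ÷ LR.
Posterior odds = 0.940/(1−0.940) = 15.6667. LR = 0.58/0.06 = 9.6667.
Prior odds = 15.6667/9.6667 = 1.6207, so P(C) = 1.6207/(1+1.6207) ≈ 0.62.

P(C) = 0.62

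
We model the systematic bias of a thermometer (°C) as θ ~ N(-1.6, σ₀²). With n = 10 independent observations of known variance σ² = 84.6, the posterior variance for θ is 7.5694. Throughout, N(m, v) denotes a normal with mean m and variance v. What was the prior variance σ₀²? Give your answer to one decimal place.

For the Normal–Normal model with known σ², precisions add: τ_n = τ₀ + n/σ².
So 1/σ₀² = 1/7.5694 − 10/84.6 = 0.132111 − 0.118203 = 0.013908.
Hence σ₀² = 1/0.013908 ≈ 71.9.

σ₀² = 71.9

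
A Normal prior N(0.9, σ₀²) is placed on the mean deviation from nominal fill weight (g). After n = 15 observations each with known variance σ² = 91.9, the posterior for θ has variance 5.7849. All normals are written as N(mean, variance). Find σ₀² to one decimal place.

σ₀² = 103.7

Posterior precision equals prior precision plus data precision: 1/σ_n² = 1/σ₀² + n/σ².
So 1/σ₀² = 1/5.7849 − 15/91.9 = 0.172864 − 0.163221 = 0.009643.
Hence σ₀² = 1/0.009643 ≈ 103.7.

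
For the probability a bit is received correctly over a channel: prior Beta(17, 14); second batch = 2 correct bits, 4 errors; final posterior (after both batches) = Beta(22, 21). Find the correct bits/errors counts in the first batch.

Because Beta–binomial updating is additive in the counts, the combined data contributed (α_post−α_prior, β_post−β_prior) successes and failures.
Total across both batches: 22−17=5 correct bits, 21−14=7 errors.
Subtract the second batch: 5−2=3 correct bits and 7−4=3 errors.

3 correct bits and 3 errors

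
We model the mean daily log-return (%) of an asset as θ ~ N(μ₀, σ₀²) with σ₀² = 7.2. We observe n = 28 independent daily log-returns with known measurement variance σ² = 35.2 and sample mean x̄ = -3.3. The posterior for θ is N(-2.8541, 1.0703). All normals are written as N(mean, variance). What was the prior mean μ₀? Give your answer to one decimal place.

μ₀ = -0.3

With known observation variance, the Normal–Normal posterior has precision τ_n = τ₀ + n/σ² and mean μ_n = (τ₀μ₀ + (n/σ²)x̄)/τ_n.
Here τ₀ = 1/7.2 = 0.138889 and τ_data = 28/35.2 = 0.795455, so τ_n = 0.934344.
Rearranging for μ₀: μ₀ = (μ_n·τ_n − τ_data·x̄)/τ₀ = (-2.8541·0.934344 − 0.795455·-3.3) / 0.138889 = -0.041710/0.138889 ≈ -0.3.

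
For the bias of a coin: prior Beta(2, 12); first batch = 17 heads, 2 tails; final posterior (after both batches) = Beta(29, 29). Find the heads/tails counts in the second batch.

10 heads and 15 tails

Because Beta–binomial updating is additive in the counts, the combined data contributed (α_post−α_prior, β_post−β_prior) successes and failures.
Total across both batches: 29−2=27 heads, 29−12=17 tails.
Subtract the first batch: 27−17=10 heads and 17−2=15 tails.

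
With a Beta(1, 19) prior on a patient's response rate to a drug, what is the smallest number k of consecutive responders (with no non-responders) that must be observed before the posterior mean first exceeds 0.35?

After k responders and 0 non-responders the posterior is Beta(1+k, 19), with mean (1+k)/(1+19+k).
Set (1+k)/(20+k) > 0.35 and solve: k > (0.35·20 − 1)/(1 − 0.35) = 9.231.
The smallest integer exceeding 9.231 is 10, and checking k=10: (11)/(30) = 0.3667 > 0.35.

k = 10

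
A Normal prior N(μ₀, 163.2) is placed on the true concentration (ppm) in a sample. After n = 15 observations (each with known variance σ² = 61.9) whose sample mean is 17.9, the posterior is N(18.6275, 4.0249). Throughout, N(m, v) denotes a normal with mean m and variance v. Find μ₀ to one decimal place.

With known observation variance, the Normal–Normal posterior has precision τ_n = τ₀ + n/σ² and mean μ_n = (τ₀μ₀ + (n/σ²)x̄)/τ_n.
Here τ₀ = 1/163.2 = 0.006127 and τ_data = 15/61.9 = 0.242326, so τ_n = 0.248453.
Rearranging for μ₀: μ₀ = (μ_n·τ_n − τ_data·x̄)/τ₀ = (18.6275·0.248453 − 0.242326·17.9) / 0.006127 = 0.290423/0.006127 ≈ 47.4.

μ₀ = 47.4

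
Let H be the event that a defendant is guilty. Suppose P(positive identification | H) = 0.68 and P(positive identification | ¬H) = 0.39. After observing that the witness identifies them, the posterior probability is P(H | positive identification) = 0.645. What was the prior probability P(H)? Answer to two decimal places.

In odds form, posterior odds = prior odds × likelihood ratio, so prior odds = posterior odds ÷ LR.
Posterior odds = 0.645/(1−0.645) = 1.8169. LR = 0.68/0.39 = 1.7436.
Prior odds = 1.8169/1.7436 = 1.0420, so P(H) = 1.0420/(1+1.0420) ≈ 0.51.

P(H) = 0.51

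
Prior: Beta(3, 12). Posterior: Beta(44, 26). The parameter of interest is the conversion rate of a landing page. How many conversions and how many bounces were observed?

Beta is conjugate to the binomial likelihood: posterior = Beta(α+s, β+f).
So s = 44 − 3 = 41 and f = 26 − 12 = 14.

41 conversions and 14 bounces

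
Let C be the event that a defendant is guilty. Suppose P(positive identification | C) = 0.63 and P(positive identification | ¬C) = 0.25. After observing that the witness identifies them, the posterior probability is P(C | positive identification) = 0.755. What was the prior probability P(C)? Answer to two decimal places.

In odds form, posterior odds = prior odds × likelihood ratio, so prior odds = posterior odds ÷ LR.
Posterior odds = 0.755/(1−0.755) = 3.0816. LR = 0.63/0.25 = 2.5200.
Prior odds = 3.0816/2.5200 = 1.2229, so P(C) = 1.2229/(1+1.2229) ≈ 0.55.

P(C) = 0.55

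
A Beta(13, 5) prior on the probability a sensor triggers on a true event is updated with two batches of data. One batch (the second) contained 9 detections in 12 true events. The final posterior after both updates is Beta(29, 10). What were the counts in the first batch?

7 detections and 2 misses

Sequential conjugate updates are equivalent to a single update on the pooled data, so total successes = posterior α − prior α and total failures = posterior β − prior β.
Total across both batches: 29−13=16 detections, 10−5=5 misses.
Subtract the second batch: 16−9=7 detections and 5−3=2 misses.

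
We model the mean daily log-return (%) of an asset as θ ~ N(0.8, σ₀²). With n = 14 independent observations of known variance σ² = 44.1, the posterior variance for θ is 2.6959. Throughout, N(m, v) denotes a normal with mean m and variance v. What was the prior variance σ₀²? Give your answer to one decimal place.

σ₀² = 18.7

Posterior precision equals prior precision plus data precision: 1/σ_n² = 1/σ₀² + n/σ².
So 1/σ₀² = 1/2.6959 − 14/44.1 = 0.370934 − 0.317460 = 0.053474.
Hence σ₀² = 1/0.053474 ≈ 18.7.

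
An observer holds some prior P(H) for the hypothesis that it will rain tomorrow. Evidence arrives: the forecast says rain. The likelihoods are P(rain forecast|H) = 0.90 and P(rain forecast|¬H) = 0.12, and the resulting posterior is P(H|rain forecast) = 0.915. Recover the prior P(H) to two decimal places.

Bayes' rule in odds form gives O(H|E) = O(H)·[P(E|H)/P(E|¬H)], hence O(H) = O(H|E)/LR.
Posterior odds = 0.915/(1−0.915) = 10.7647. LR = 0.90/0.12 = 7.5000.
Prior odds = 10.7647/7.5000 = 1.4353, so P(H) = 1.4353/(1+1.4353) ≈ 0.59.

P(H) = 0.59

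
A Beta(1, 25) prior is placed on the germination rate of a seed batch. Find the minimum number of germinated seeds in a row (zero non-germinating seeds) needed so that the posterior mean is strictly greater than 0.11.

After k germinated seeds and 0 non-germinating seeds the posterior is Beta(1+k, 25), with mean (1+k)/(1+25+k).
Set (1+k)/(26+k) > 0.11 and solve: k > (0.11·26 − 1)/(1 − 0.11) = 2.090.
The smallest integer exceeding 2.090 is 3.

k = 3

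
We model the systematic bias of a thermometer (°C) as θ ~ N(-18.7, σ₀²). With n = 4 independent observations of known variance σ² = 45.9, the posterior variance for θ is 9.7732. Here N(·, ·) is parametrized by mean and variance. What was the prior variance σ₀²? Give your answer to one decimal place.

Posterior precision equals prior precision plus data precision: 1/σ_n² = 1/σ₀² + n/σ².
So 1/σ₀² = 1/9.7732 − 4/45.9 = 0.102321 − 0.087146 = 0.015175.
Hence σ₀² = 1/0.015175 ≈ 65.9.

σ₀² = 65.9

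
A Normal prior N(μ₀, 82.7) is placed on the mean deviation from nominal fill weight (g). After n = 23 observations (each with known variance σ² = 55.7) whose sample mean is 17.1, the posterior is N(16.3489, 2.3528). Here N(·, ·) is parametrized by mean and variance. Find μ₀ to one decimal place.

With known observation variance, the Normal–Normal posterior has precision τ_n = τ₀ + n/σ² and mean μ_n = (τ₀μ₀ + (n/σ²)x̄)/τ_n.
Here τ₀ = 1/82.7 = 0.012092 and τ_data = 23/55.7 = 0.412926, so τ_n = 0.425018.
Rearranging for μ₀: μ₀ = (μ_n·τ_n − τ_data·x̄)/τ₀ = (16.3489·0.425018 − 0.412926·17.1) / 0.012092 = -0.112458/0.012092 ≈ -9.3.

μ₀ = -9.3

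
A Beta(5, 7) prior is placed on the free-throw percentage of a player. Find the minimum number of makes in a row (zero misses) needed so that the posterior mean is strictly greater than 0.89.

k = 52

After k makes and 0 misses the posterior is Beta(5+k, 7), with mean (5+k)/(5+7+k).
Set (5+k)/(12+k) > 0.89 and solve: k > (0.89·12 − 5)/(1 − 0.89) = 51.636.
The smallest integer exceeding 51.636 is 52.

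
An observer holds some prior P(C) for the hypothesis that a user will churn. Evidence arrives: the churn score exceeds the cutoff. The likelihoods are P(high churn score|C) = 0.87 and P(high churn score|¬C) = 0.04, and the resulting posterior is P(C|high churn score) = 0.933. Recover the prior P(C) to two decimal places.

In odds form, posterior odds = prior odds × likelihood ratio, so prior odds = posterior odds ÷ LR.
Posterior odds = 0.933/(1−0.933) = 13.9254. LR = 0.87/0.04 = 21.7500.
Prior odds = 13.9254/21.7500 = 0.6402, so P(C) = 0.6402/(1+0.6402) ≈ 0.39.

P(C) = 0.39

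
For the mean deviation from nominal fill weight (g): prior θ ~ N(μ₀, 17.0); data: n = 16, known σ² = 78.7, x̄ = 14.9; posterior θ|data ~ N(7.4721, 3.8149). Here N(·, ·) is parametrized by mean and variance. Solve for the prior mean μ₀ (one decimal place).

With known observation variance, the Normal–Normal posterior has precision τ_n = τ₀ + n/σ² and mean μ_n = (τ₀μ₀ + (n/σ²)x̄)/τ_n.
Here τ₀ = 1/17.0 = 0.058824 and τ_data = 16/78.7 = 0.203304, so τ_n = 0.262128.
Rearranging for μ₀: μ₀ = (μ_n·τ_n − τ_data·x̄)/τ₀ = (7.4721·0.262128 − 0.203304·14.9) / 0.058824 = -1.070583/0.058824 ≈ -18.2.

μ₀ = -18.2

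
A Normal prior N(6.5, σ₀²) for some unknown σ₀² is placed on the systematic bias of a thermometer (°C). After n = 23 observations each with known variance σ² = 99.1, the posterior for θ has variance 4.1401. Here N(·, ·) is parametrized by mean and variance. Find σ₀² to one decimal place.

Posterior precision equals prior precision plus data precision: 1/σ_n² = 1/σ₀² + n/σ².
So 1/σ₀² = 1/4.1401 − 23/99.1 = 0.241540 − 0.232089 = 0.009451.
Hence σ₀² = 1/0.009451 ≈ 105.8.

σ₀² = 105.8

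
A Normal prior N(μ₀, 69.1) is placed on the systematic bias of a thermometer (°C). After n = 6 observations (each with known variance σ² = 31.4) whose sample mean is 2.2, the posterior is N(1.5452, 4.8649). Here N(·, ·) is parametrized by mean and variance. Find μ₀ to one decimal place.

With known observation variance, the Normal–Normal posterior has precision τ_n = τ₀ + n/σ² and mean μ_n = (τ₀μ₀ + (n/σ²)x̄)/τ_n.
Here τ₀ = 1/69.1 = 0.014472 and τ_data = 6/31.4 = 0.191083, so τ_n = 0.205555.
Rearranging for μ₀: μ₀ = (μ_n·τ_n − τ_data·x̄)/τ₀ = (1.5452·0.205555 − 0.191083·2.2) / 0.014472 = -0.102759/0.014472 ≈ -7.1.

μ₀ = -7.1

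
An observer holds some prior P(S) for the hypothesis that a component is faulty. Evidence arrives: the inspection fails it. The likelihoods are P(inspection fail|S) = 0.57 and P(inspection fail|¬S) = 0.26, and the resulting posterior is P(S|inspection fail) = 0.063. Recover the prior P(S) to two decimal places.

P(S) = 0.03

Bayes' rule in odds form gives O(S|E) = O(S)·[P(E|S)/P(E|¬S)], hence O(S) = O(S|E)/LR.
Posterior odds = 0.063/(1−0.063) = 0.0672. LR = 0.57/0.26 = 2.1923.
Prior odds = 0.0672/2.1923 = 0.0307, so P(S) = 0.0307/(1+0.0307) ≈ 0.03.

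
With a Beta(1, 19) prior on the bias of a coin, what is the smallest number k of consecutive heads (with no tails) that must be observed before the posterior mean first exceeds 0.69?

After k heads and 0 tails the posterior is Beta(1+k, 19), with mean (1+k)/(1+19+k).
Set (1+k)/(20+k) > 0.69 and solve: k > (0.69·20 − 1)/(1 − 0.69) = 41.290.
The smallest integer exceeding 41.290 is 42.

k = 42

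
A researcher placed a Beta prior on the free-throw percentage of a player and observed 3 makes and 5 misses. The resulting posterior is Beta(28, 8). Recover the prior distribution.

Beta is conjugate to the binomial likelihood: posterior = Beta(a+s, b+f).
So a = 28 − 3 = 25 and b = 8 − 5 = 3.

Beta(25, 3)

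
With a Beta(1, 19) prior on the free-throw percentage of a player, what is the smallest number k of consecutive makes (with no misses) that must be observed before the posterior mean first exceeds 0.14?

After k makes and 0 misses the posterior is Beta(1+k, 19), with mean (1+k)/(1+19+k).
Set (1+k)/(20+k) > 0.14 and solve: k > (0.14·20 − 1)/(1 − 0.14) = 2.093.
The smallest integer exceeding 2.093 is 3, and checking k=3: (4)/(23) = 0.1739 > 0.14.

k = 3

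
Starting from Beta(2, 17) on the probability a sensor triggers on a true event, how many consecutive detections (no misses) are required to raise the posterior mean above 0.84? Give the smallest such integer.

k = 88

After k detections and 0 misses the posterior is Beta(2+k, 17), with mean (2+k)/(2+17+k).
Set (2+k)/(19+k) > 0.84 and solve: k > (0.84·19 − 2)/(1 − 0.84) = 87.250.
The smallest integer exceeding 87.250 is 88.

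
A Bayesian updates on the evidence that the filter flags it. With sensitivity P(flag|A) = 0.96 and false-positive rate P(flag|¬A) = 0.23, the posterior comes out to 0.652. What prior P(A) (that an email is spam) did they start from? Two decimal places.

P(A) = 0.31

Bayes' rule in odds form gives O(A|E) = O(A)·[P(E|A)/P(E|¬A)], hence O(A) = O(A|E)/LR.
Posterior odds = 0.652/(1−0.652) = 1.8736. LR = 0.96/0.23 = 4.1739.
Prior odds = 1.8736/4.1739 = 0.4489, so P(A) = 0.4489/(1+0.4489) ≈ 0.31.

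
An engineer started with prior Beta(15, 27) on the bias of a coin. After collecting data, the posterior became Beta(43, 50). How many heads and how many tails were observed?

Under Beta–binomial conjugacy the posterior parameters are (α+s, β+f).
Match parameters: s=43−15=28, f=50−27=23.

28 heads and 23 tails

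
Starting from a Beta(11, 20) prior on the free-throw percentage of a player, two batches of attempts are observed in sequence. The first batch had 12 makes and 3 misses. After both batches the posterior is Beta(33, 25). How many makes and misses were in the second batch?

10 makes and 2 misses

Sequential conjugate updates are equivalent to a single update on the pooled data, so total successes = posterior α − prior α and total failures = posterior β − prior β.
Total across both batches: 33−11=22 makes, 25−20=5 misses.
Subtract the first batch: 22−12=10 makes and 5−3=2 misses.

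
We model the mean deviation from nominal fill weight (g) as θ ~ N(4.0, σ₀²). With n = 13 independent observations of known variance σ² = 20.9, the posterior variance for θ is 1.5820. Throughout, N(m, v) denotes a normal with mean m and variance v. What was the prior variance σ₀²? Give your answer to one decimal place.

σ₀² = 99.0

For the Normal–Normal model with known σ², precisions add: τ_n = τ₀ + n/σ².
So 1/σ₀² = 1/1.5820 − 13/20.9 = 0.632111 − 0.622010 = 0.010101.
Hence σ₀² = 1/0.010101 ≈ 99.0.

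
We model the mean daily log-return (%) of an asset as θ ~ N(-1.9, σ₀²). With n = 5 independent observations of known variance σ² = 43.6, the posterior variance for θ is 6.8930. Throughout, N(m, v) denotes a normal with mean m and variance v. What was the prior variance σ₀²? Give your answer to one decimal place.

Posterior precision equals prior precision plus data precision: 1/σ_n² = 1/σ₀² + n/σ².
So 1/σ₀² = 1/6.8930 − 5/43.6 = 0.145075 − 0.114679 = 0.030396.
Hence σ₀² = 1/0.030396 ≈ 32.9.

σ₀² = 32.9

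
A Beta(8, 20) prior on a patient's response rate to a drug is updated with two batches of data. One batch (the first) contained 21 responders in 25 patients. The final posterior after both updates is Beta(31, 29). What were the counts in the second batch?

Sequential conjugate updates are equivalent to a single update on the pooled data, so total successes = posterior α − prior α and total failures = posterior β − prior β.
Total across both batches: 31−8=23 responders, 29−20=9 non-responders.
Subtract the first batch: 23−21=2 responders and 9−4=5 non-responders.

2 responders and 5 non-responders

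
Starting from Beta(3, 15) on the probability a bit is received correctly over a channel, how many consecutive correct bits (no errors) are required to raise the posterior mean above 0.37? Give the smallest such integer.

k = 6

After k correct bits and 0 errors the posterior is Beta(3+k, 15), with mean (3+k)/(3+15+k).
Set (3+k)/(18+k) > 0.37 and solve: k > (0.37·18 − 3)/(1 − 0.37) = 5.810.
The smallest integer exceeding 5.810 is 6, and checking k=6: (9)/(24) = 0.3750 > 0.37.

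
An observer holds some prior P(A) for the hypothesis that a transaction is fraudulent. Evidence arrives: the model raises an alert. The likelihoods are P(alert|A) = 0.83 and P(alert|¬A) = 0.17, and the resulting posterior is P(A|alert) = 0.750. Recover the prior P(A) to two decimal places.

Bayes' rule in odds form gives O(A|E) = O(A)·[P(E|A)/P(E|¬A)], hence O(A) = O(A|E)/LR.
Posterior odds = 0.750/(1−0.750) = 3.0000. LR = 0.83/0.17 = 4.8824.
Prior odds = 3.0000/4.8824 = 0.6145, so P(A) = 0.6145/(1+0.6145) ≈ 0.38.

P(A) = 0.38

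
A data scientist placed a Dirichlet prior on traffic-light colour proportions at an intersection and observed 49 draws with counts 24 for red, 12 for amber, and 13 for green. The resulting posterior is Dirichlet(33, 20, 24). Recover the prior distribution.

Dirichlet(9, 8, 11)

For a Dirichlet(α) prior with multinomial counts c, the posterior is Dirichlet(α + c) componentwise.
Subtract each count from the matching posterior parameter: 33−24=9, 20−12=8, 24−13=11.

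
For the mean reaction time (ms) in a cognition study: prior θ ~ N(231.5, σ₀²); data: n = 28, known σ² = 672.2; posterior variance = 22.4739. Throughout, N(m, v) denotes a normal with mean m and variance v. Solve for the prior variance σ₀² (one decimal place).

For the Normal–Normal model with known σ², precisions add: τ_n = τ₀ + n/σ².
So 1/σ₀² = 1/22.4739 − 28/672.2 = 0.044496 − 0.041654 = 0.002842.
Hence σ₀² = 1/0.002842 ≈ 351.9.

σ₀² = 351.9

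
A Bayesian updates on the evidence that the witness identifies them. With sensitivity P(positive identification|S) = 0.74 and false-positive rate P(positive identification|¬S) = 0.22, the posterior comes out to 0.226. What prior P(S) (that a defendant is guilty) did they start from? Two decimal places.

In odds form, posterior odds = prior odds × likelihood ratio, so prior odds = posterior odds ÷ LR.
Posterior odds = 0.226/(1−0.226) = 0.2920. LR = 0.74/0.22 = 3.3636.
Prior odds = 0.2920/3.3636 = 0.0868, so P(S) = 0.0868/(1+0.0868) ≈ 0.08.

P(S) = 0.08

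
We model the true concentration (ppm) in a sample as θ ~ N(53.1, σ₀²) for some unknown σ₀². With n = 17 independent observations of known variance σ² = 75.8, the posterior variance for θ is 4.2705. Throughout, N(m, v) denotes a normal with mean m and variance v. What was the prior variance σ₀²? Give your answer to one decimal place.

Posterior precision equals prior precision plus data precision: 1/σ_n² = 1/σ₀² + n/σ².
So 1/σ₀² = 1/4.2705 − 17/75.8 = 0.234165 − 0.224274 = 0.009891.
Hence σ₀² = 1/0.009891 ≈ 101.1.

σ₀² = 101.1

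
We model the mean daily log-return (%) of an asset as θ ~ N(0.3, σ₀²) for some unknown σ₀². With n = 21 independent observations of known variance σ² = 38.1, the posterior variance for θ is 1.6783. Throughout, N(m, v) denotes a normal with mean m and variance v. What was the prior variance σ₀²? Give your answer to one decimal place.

σ₀² = 22.4

Posterior precision equals prior precision plus data precision: 1/σ_n² = 1/σ₀² + n/σ².
So 1/σ₀² = 1/1.6783 − 21/38.1 = 0.595841 − 0.551181 = 0.044660.
Hence σ₀² = 1/0.044660 ≈ 22.4.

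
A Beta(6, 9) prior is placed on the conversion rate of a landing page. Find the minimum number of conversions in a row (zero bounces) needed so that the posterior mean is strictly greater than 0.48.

After k conversions and 0 bounces the posterior is Beta(6+k, 9), with mean (6+k)/(6+9+k).
Set (6+k)/(15+k) > 0.48 and solve: k > (0.48·15 − 6)/(1 − 0.48) = 2.308.
The smallest integer exceeding 2.308 is 3.

k = 3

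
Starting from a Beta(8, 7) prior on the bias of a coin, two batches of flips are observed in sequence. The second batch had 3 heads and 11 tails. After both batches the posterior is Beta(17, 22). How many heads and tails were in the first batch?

6 heads and 4 tails

Because Beta–binomial updating is additive in the counts, the combined data contributed (α_post−α_prior, β_post−β_prior) successes and failures.
Total across both batches: 17−8=9 heads, 22−7=15 tails.
Subtract the second batch: 9−3=6 heads and 15−11=4 tails.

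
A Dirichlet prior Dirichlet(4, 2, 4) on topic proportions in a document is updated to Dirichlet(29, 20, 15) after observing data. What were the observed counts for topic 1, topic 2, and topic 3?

For a Dirichlet(α) prior with multinomial counts c, the posterior is Dirichlet(α + c) componentwise.
Counts are posterior − prior componentwise: 29−4=25, 20−2=18, 15−4=11.

counts (25, 18, 11)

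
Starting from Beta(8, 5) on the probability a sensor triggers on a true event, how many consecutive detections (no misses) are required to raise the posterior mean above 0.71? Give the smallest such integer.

After k detections and 0 misses the posterior is Beta(8+k, 5), with mean (8+k)/(8+5+k).
Set (8+k)/(13+k) > 0.71 and solve: k > (0.71·13 − 8)/(1 − 0.71) = 4.241.
The smallest integer exceeding 4.241 is 5.

k = 5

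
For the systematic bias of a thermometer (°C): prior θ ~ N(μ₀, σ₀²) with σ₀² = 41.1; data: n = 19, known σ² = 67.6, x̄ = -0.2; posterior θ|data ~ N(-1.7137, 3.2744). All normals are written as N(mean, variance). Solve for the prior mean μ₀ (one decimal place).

The posterior mean is a precision-weighted average: μ_n = (τ₀μ₀ + τ_data·x̄)/(τ₀+τ_data), with τ₀=1/σ₀² and τ_data=n/σ².
Here τ₀ = 1/41.1 = 0.024331 and τ_data = 19/67.6 = 0.281065, so τ_n = 0.305396.
Rearranging for μ₀: μ₀ = (μ_n·τ_n − τ_data·x̄)/τ₀ = (-1.7137·0.305396 − 0.281065·-0.2) / 0.024331 = -0.467144/0.024331 ≈ -19.2.

μ₀ = -19.2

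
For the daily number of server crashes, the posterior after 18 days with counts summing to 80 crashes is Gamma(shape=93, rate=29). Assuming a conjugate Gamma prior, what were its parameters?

Gamma(shape=13, rate=11)

Gamma–Poisson conjugacy: posterior shape = α + Σxᵢ, posterior rate = β + n.
So α = 93 − 80 = 13 and β = 29 − 18 = 11.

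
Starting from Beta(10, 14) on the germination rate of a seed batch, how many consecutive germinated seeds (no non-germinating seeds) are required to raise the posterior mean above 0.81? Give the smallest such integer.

After k germinated seeds and 0 non-germinating seeds the posterior is Beta(10+k, 14), with mean (10+k)/(10+14+k).
Set (10+k)/(24+k) > 0.81 and solve: k > (0.81·24 − 10)/(1 − 0.81) = 49.684.
The smallest integer exceeding 49.684 is 50, and checking k=50: (60)/(74) = 0.8108 > 0.81.

k = 50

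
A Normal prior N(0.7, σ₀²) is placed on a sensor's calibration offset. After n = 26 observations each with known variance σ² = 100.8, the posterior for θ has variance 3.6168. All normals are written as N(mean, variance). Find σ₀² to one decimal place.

Posterior precision equals prior precision plus data precision: 1/σ_n² = 1/σ₀² + n/σ².
So 1/σ₀² = 1/3.6168 − 26/100.8 = 0.276488 − 0.257937 = 0.018551.
Hence σ₀² = 1/0.018551 ≈ 53.9.

σ₀² = 53.9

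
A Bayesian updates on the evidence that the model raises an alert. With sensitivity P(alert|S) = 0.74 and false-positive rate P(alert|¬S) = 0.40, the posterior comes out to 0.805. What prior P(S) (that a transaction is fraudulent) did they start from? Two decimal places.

Bayes' rule in odds form gives O(S|E) = O(S)·[P(E|S)/P(E|¬S)], hence O(S) = O(S|E)/LR.
Posterior odds = 0.805/(1−0.805) = 4.1282. LR = 0.74/0.40 = 1.8500.
Prior odds = 4.1282/1.8500 = 2.2315, so P(S) = 2.2315/(1+2.2315) ≈ 0.69.

P(S) = 0.69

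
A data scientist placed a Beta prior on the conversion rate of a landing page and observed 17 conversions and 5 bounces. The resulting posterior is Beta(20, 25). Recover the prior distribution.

A Beta(α, β) prior with s successes and f failures in binomial data gives a Beta(α+s, β+f) posterior.
So α = 20 − 17 = 3 and β = 25 − 5 = 20.

Beta(3, 20)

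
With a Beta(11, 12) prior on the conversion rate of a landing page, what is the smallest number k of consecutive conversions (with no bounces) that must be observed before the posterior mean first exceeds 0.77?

k = 30

After k conversions and 0 bounces the posterior is Beta(11+k, 12), with mean (11+k)/(11+12+k).
Set (11+k)/(23+k) > 0.77 and solve: k > (0.77·23 − 11)/(1 − 0.77) = 29.174.
The smallest integer exceeding 29.174 is 30.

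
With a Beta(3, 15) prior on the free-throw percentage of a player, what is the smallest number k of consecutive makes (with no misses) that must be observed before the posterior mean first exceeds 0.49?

After k makes and 0 misses the posterior is Beta(3+k, 15), with mean (3+k)/(3+15+k).
Set (3+k)/(18+k) > 0.49 and solve: k > (0.49·18 − 3)/(1 − 0.49) = 11.412.
The smallest integer exceeding 11.412 is 12.

k = 12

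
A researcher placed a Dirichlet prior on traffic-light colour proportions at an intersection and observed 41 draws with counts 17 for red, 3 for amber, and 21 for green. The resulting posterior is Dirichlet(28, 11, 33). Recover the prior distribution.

Dirichlet(11, 8, 12)

For a Dirichlet(α) prior with multinomial counts c, the posterior is Dirichlet(α + c) componentwise.
Subtract each count from the matching posterior parameter: 28−17=11, 11−3=8, 33−21=12.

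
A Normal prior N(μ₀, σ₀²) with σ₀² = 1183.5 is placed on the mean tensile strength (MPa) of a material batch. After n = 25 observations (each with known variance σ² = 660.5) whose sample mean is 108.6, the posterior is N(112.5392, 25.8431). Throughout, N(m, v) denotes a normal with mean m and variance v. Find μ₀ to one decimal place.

The posterior mean is a precision-weighted average: μ_n = (τ₀μ₀ + τ_data·x̄)/(τ₀+τ_data), with τ₀=1/σ₀² and τ_data=n/σ².
Here τ₀ = 1/1183.5 = 0.000845 and τ_data = 25/660.5 = 0.037850, so τ_n = 0.038695.
Rearranging for μ₀: μ₀ = (μ_n·τ_n − τ_data·x̄)/τ₀ = (112.5392·0.038695 − 0.037850·108.6) / 0.000845 = 0.244194/0.000845 ≈ 289.0.

μ₀ = 289.0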